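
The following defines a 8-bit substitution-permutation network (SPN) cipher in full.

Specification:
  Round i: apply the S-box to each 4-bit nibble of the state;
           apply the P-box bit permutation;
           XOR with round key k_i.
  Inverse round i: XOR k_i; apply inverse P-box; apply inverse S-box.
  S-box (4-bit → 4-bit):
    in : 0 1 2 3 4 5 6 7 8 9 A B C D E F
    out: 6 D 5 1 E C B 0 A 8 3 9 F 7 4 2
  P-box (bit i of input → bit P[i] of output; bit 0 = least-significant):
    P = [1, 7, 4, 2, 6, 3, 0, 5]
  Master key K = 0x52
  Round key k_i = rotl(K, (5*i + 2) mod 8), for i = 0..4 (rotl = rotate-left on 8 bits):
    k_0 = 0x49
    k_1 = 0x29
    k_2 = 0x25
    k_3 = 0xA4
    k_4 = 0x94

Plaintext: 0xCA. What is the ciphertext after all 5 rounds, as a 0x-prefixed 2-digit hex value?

0x81

s_0 = plaintext = 0xCA
s_1 = Round(s_0, k_0) = 0xA2
s_2 = Round(s_1, k_1) = 0x73
s_3 = Round(s_2, k_2) = 0x27
s_4 = Round(s_3, k_3) = 0xE5
s_5 = Round(s_4, k_4) = 0x81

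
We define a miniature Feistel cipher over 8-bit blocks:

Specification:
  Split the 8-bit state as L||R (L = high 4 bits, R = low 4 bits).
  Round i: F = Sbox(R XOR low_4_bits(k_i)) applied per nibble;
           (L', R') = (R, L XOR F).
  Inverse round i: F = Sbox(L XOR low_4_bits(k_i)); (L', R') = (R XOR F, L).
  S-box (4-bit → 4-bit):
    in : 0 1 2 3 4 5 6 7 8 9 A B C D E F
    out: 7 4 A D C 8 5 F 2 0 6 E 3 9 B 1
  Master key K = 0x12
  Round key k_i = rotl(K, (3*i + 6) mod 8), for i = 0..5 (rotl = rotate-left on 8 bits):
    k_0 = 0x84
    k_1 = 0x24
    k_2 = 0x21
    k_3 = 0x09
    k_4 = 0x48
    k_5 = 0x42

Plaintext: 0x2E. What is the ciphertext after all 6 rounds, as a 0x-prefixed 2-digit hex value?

s_0 = plaintext = 0x2E
s_1 = Round(s_0, k_0) = 0xE4
s_2 = Round(s_1, k_1) = 0x49
s_3 = Round(s_2, k_2) = 0x96
s_4 = Round(s_3, k_3) = 0x68
s_5 = Round(s_4, k_4) = 0x81
s_6 = Round(s_5, k_5) = 0x15

0x15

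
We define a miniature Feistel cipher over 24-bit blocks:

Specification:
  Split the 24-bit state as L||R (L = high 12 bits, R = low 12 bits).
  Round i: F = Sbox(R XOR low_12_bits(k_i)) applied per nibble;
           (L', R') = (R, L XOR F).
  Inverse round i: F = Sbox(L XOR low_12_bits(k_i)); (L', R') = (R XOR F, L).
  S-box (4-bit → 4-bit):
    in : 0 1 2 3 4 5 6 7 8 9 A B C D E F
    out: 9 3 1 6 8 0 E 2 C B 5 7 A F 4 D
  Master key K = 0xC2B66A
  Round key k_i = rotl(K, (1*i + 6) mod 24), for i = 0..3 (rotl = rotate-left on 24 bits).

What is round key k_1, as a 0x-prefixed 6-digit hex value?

0x5B3561

K = 0xC2B66A
k_0 = rotl(K, (1*0+6) mod 24) = rotl(K, 6) = 0xAD9AB0
k_1 = rotl(K, (1*1+6) mod 24) = rotl(K, 7) = 0x5B3561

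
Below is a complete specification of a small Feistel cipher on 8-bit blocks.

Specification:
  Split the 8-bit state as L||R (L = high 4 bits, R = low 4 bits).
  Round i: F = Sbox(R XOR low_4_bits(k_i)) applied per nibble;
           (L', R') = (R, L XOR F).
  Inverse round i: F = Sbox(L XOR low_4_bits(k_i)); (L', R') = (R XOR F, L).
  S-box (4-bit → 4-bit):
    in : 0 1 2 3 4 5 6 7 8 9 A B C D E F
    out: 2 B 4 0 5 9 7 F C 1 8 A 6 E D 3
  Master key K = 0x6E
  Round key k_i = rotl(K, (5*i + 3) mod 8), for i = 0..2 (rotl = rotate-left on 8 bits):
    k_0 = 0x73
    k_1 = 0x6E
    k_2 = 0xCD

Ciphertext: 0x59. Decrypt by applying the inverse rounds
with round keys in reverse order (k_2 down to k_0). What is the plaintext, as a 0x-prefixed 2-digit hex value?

s_0 = ciphertext = 0x59
s_1 = InvRound(s_0, k_2) = 0x55
s_2 = InvRound(s_1, k_1) = 0xF5
s_3 = InvRound(s_2, k_0) = 0x3F

0x3F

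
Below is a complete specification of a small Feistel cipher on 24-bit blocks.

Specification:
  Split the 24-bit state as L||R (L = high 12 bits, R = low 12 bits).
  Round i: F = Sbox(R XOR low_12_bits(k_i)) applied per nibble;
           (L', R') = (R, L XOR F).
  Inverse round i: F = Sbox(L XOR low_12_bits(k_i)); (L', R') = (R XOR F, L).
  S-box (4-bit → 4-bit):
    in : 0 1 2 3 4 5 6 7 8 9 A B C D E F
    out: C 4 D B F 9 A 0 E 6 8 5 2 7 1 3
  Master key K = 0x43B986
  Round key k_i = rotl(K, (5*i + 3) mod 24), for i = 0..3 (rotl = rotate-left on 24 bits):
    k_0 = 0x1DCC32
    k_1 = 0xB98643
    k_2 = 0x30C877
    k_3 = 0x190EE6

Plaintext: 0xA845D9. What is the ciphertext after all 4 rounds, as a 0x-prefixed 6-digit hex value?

s_0 = plaintext = 0xA845D9
s_1 = Round(s_0, k_0) = 0x5D9C91
s_2 = Round(s_1, k_1) = 0xC91DA4
s_3 = Round(s_2, k_2) = 0xDA45EA
s_4 = Round(s_3, k_3) = 0x5EA866

0x5EA866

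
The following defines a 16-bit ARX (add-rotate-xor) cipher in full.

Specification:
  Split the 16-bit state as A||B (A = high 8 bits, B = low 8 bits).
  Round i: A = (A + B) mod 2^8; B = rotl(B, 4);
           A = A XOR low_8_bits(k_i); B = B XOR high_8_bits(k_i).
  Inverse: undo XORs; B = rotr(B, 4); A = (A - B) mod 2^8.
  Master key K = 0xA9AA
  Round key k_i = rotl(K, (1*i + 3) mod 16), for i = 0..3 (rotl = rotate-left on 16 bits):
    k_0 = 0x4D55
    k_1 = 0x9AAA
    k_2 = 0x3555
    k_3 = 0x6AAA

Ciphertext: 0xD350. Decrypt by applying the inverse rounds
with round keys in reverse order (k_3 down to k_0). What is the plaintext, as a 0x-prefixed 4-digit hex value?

s_0 = ciphertext = 0xD350
s_1 = InvRound(s_0, k_3) = 0xD6A3
s_2 = InvRound(s_1, k_2) = 0x1A69
s_3 = InvRound(s_2, k_1) = 0x713F
s_4 = InvRound(s_3, k_0) = 0xFD27

0xFD27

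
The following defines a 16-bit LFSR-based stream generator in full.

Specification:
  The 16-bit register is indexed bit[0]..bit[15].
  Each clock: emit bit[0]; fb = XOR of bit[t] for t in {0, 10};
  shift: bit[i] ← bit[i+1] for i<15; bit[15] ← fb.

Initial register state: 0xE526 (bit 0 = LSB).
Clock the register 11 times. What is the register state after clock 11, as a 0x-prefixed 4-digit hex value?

0x5BFC

reg_0 = 0xE526
clock 1: out=0, reg = 0xF293
clock 2: out=1, reg = 0xF949
clock 3: out=1, reg = 0xFCA4
clock 4: out=0, reg = 0xFE52
clock 5: out=0, reg = 0xFF29
clock 6: out=1, reg = 0x7F94
clock 7: out=0, reg = 0xBFCA
clock 8: out=0, reg = 0xDFE5
clock 9: out=1, reg = 0x6FF2
clock 10: out=0, reg = 0xB7F9
clock 11: out=1, reg = 0x5BFC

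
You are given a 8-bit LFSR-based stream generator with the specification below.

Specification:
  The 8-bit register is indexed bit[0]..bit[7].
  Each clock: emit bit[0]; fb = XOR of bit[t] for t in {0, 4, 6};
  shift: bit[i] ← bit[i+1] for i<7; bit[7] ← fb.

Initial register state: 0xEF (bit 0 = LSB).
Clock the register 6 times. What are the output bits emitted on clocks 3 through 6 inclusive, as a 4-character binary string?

reg_0 = 0xEF
clock 1: out=1, reg = 0x77
clock 2: out=1, reg = 0xBB
clock 3: out=1, reg = 0x5D
clock 4: out=1, reg = 0xAE
clock 5: out=0, reg = 0x57
clock 6: out=1, reg = 0xAB

1101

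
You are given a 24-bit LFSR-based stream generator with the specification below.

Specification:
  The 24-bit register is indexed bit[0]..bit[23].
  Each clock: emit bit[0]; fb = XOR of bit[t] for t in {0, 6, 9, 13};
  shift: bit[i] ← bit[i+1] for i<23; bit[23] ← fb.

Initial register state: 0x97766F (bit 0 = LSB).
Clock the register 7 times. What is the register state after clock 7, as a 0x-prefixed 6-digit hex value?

reg_0 = 0x97766F
clock 1: out=1, reg = 0x4BBB37
clock 2: out=1, reg = 0xA5DD9B
clock 3: out=1, reg = 0xD2EECD
clock 4: out=1, reg = 0x697766
clock 5: out=0, reg = 0xB4BBB3
clock 6: out=1, reg = 0xDA5DD9
clock 7: out=1, reg = 0x6D2EEC

0x6D2EEC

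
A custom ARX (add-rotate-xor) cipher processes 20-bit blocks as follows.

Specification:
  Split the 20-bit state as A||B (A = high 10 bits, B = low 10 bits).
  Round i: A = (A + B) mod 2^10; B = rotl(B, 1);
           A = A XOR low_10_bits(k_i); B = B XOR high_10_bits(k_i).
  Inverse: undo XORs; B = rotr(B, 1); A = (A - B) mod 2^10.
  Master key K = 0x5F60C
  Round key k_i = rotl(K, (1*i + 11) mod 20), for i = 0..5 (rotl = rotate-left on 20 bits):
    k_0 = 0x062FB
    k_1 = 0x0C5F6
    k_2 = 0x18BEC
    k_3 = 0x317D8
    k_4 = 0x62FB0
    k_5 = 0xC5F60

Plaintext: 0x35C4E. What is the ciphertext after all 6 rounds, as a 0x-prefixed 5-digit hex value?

0x68391

s_0 = plaintext = 0x35C4E
s_1 = Round(s_0, k_0) = 0xF7884
s_2 = Round(s_1, k_1) = 0x65139
s_3 = Round(s_2, k_2) = 0x48610
s_4 = Round(s_3, k_3) = 0x3A4E4
s_5 = Round(s_4, k_4) = 0x9F443
s_6 = Round(s_5, k_5) = 0x68391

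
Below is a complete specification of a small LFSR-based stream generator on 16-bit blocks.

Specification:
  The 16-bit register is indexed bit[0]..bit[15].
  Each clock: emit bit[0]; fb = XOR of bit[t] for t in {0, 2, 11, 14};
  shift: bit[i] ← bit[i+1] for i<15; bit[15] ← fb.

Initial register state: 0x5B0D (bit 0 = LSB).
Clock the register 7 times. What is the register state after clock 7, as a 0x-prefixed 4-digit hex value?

reg_0 = 0x5B0D
clock 1: out=1, reg = 0x2D86
clock 2: out=0, reg = 0x16C3
clock 3: out=1, reg = 0x8B61
clock 4: out=1, reg = 0x45B0
clock 5: out=0, reg = 0xA2D8
clock 6: out=0, reg = 0x516C
clock 7: out=0, reg = 0x28B6

0x28B6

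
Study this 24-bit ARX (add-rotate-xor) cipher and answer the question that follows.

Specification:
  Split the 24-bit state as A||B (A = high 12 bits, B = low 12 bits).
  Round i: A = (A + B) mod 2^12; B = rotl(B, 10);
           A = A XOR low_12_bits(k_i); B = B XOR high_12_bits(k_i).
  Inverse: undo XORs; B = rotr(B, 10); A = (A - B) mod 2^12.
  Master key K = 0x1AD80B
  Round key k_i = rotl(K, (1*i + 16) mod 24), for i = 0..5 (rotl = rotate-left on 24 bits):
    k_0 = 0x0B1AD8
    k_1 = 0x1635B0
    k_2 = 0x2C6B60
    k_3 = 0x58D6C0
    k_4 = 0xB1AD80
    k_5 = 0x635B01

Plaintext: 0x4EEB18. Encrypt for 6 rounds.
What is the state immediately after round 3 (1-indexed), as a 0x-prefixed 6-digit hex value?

s_0 = plaintext = 0x4EEB18
s_1 = Round(s_0, k_0) = 0xADE277
s_2 = Round(s_1, k_1) = 0x8E5DFE
s_3 = Round(s_2, k_2) = 0xD839B9
s_4 = Round(s_3, k_3) = 0x1FC3E3
s_5 = Round(s_4, k_4) = 0x85F7E2
s_6 = Round(s_5, k_5) = 0xB40FCD

0xD839B9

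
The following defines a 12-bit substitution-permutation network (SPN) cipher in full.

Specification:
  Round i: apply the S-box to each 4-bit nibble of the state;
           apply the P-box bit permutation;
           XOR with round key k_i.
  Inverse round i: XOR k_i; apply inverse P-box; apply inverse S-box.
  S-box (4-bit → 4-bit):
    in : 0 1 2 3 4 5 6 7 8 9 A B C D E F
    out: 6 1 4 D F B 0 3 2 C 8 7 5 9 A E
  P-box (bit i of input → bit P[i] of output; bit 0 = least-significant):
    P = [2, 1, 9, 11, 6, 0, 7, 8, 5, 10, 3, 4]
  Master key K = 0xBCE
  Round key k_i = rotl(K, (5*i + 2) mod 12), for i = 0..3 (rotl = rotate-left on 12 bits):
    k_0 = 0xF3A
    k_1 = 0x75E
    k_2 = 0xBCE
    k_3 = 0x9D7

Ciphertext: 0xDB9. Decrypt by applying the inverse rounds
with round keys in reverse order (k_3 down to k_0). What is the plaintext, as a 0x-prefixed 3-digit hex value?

0x5B8

s_0 = ciphertext = 0xDB9
s_1 = InvRound(s_0, k_3) = 0xB17
s_2 = InvRound(s_1, k_2) = 0x9B6
s_3 = InvRound(s_2, k_1) = 0xBC9
s_4 = InvRound(s_3, k_0) = 0x5B8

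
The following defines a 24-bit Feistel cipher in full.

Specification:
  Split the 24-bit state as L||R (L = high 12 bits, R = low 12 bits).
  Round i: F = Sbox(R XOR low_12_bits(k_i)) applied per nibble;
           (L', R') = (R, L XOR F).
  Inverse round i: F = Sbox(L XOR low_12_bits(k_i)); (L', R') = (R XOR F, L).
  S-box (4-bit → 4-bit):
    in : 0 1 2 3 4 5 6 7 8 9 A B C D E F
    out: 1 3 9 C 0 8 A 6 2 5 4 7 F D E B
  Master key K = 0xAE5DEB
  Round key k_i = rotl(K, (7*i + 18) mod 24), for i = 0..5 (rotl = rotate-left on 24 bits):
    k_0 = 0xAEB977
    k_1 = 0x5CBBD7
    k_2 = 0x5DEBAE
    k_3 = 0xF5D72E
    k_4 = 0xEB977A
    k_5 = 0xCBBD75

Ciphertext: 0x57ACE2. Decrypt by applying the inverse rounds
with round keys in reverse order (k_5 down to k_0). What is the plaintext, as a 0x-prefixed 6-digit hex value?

0xA7BE9E

s_0 = ciphertext = 0x57ACE2
s_1 = InvRound(s_0, k_5) = 0xEF957A
s_2 = InvRound(s_1, k_4) = 0x056EF9
s_3 = InvRound(s_2, k_3) = 0x89B056
s_4 = InvRound(s_3, k_2) = 0xC9E89B
s_5 = InvRound(s_4, k_1) = 0xE9EC9E
s_6 = InvRound(s_5, k_0) = 0xA7BE9E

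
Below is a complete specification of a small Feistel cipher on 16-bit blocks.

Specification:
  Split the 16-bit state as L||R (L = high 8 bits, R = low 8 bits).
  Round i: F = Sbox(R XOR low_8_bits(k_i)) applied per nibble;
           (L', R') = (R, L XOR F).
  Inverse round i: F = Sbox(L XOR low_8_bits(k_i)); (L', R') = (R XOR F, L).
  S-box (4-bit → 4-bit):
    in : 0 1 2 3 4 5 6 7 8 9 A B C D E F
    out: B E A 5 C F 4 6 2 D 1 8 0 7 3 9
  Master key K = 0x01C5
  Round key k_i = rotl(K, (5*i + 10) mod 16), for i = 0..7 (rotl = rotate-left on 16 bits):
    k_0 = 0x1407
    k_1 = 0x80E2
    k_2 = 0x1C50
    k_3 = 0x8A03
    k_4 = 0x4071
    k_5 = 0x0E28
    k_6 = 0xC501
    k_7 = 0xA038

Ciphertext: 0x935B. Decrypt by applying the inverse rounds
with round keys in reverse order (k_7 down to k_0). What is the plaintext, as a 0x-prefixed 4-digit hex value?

0xCC84

s_0 = ciphertext = 0x935B
s_1 = InvRound(s_0, k_7) = 0x4393
s_2 = InvRound(s_1, k_6) = 0x5943
s_3 = InvRound(s_2, k_5) = 0x2D59
s_4 = InvRound(s_3, k_4) = 0xA92D
s_5 = InvRound(s_4, k_3) = 0x3CA9
s_6 = InvRound(s_5, k_2) = 0xE93C
s_7 = InvRound(s_6, k_1) = 0x84E9
s_8 = InvRound(s_7, k_0) = 0xCC84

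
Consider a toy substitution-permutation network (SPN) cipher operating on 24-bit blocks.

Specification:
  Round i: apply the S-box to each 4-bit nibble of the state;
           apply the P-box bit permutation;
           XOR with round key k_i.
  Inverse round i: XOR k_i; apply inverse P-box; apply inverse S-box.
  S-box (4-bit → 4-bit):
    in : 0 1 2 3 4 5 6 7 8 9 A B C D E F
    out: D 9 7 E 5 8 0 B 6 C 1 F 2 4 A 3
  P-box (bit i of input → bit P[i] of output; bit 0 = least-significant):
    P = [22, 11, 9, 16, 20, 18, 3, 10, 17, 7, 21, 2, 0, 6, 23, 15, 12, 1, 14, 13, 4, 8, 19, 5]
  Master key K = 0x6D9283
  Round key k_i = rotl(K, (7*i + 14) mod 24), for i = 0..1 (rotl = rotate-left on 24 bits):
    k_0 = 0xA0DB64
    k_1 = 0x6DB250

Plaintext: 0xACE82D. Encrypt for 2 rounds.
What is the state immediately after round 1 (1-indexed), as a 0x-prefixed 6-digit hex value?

0x9459BE

s_0 = plaintext = 0xACE82D
s_1 = Round(s_0, k_0) = 0x9459BE
s_2 = Round(s_1, k_1) = 0x506E7C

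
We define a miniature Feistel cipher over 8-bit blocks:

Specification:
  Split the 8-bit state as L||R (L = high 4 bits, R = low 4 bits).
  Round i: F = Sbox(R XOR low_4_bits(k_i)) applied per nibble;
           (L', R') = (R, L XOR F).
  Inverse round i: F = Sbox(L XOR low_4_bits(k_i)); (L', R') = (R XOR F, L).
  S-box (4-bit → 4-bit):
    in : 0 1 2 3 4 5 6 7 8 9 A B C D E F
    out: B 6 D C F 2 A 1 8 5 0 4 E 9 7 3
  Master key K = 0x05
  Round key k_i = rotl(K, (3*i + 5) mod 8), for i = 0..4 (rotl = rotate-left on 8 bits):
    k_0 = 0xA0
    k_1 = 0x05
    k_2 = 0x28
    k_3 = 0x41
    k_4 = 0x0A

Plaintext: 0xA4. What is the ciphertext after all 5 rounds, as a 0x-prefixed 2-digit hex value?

0xD5

s_0 = plaintext = 0xA4
s_1 = Round(s_0, k_0) = 0x45
s_2 = Round(s_1, k_1) = 0x5F
s_3 = Round(s_2, k_2) = 0xF4
s_4 = Round(s_3, k_3) = 0x4D
s_5 = Round(s_4, k_4) = 0xD5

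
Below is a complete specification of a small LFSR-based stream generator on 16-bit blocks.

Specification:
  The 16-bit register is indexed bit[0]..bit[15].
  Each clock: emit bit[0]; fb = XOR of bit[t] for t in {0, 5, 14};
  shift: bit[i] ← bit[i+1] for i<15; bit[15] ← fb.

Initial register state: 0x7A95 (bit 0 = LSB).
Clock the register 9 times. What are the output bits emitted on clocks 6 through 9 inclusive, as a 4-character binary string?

0010

reg_0 = 0x7A95
clock 1: out=1, reg = 0x3D4A
clock 2: out=0, reg = 0x1EA5
clock 3: out=1, reg = 0x0F52
clock 4: out=0, reg = 0x07A9
clock 5: out=1, reg = 0x03D4
clock 6: out=0, reg = 0x01EA
clock 7: out=0, reg = 0x80F5
clock 8: out=1, reg = 0x407A
clock 9: out=0, reg = 0x203D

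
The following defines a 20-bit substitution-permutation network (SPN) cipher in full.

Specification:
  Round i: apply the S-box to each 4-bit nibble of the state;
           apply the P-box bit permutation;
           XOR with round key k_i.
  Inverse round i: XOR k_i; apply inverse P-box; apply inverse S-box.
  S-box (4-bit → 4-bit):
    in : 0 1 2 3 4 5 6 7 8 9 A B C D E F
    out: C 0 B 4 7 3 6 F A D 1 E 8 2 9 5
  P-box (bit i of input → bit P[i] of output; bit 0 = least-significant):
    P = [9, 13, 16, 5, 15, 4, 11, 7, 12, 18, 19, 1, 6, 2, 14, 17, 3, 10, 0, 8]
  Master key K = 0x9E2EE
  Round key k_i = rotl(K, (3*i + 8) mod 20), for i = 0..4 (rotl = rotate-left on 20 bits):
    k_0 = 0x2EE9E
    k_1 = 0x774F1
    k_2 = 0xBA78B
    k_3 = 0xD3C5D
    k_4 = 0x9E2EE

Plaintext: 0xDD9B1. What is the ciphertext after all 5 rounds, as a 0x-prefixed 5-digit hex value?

s_0 = plaintext = 0xDD9B1
s_1 = Round(s_0, k_0) = 0xAF208
s_2 = Round(s_1, k_1) = 0x30C1B
s_3 = Round(s_2, k_2) = 0x8C7A8
s_4 = Round(s_3, k_3) = 0x3897F
s_5 = Round(s_4, k_4) = 0x27879

0x27879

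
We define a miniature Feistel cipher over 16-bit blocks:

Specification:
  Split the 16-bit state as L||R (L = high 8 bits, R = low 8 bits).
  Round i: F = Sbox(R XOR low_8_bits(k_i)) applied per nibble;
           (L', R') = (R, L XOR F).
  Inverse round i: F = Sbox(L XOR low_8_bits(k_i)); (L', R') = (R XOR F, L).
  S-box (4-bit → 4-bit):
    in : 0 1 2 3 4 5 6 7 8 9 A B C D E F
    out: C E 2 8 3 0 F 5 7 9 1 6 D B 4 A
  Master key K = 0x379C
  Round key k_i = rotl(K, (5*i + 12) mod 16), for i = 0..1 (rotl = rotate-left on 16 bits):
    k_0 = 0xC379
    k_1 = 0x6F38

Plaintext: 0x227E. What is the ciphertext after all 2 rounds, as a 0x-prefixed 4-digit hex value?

s_0 = plaintext = 0x227E
s_1 = Round(s_0, k_0) = 0x7EE7
s_2 = Round(s_1, k_1) = 0xE7C4

0xE7C4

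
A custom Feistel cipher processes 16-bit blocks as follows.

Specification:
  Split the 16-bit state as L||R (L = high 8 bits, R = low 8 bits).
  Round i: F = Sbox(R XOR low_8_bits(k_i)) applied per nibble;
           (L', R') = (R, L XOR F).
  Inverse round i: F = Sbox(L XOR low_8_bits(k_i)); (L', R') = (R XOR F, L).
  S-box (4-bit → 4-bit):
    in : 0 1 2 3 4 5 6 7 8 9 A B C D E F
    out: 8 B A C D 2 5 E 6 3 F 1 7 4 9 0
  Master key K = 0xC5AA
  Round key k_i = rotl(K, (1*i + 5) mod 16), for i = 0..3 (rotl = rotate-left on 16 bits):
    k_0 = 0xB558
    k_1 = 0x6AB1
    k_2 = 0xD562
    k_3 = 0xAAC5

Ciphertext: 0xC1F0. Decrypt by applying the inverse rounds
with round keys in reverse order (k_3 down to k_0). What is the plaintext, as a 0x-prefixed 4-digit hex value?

s_0 = ciphertext = 0xC1F0
s_1 = InvRound(s_0, k_3) = 0x7DC1
s_2 = InvRound(s_1, k_2) = 0x717D
s_3 = InvRound(s_2, k_1) = 0x0571
s_4 = InvRound(s_3, k_0) = 0x5505

0x5505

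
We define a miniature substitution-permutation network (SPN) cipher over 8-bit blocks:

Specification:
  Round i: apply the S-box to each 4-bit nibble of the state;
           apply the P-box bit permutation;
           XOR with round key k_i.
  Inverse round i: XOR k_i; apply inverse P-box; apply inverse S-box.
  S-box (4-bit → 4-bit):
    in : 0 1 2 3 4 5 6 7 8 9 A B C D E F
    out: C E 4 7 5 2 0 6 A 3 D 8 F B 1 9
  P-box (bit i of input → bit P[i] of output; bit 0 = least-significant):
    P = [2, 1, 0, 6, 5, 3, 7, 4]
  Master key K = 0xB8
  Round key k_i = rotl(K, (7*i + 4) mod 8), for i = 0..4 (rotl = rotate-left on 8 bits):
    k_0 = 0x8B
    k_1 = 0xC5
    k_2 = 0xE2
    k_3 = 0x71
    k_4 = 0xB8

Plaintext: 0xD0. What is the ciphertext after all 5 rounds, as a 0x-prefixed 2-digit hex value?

s_0 = plaintext = 0xD0
s_1 = Round(s_0, k_0) = 0xF2
s_2 = Round(s_1, k_1) = 0xF4
s_3 = Round(s_2, k_2) = 0xD7
s_4 = Round(s_3, k_3) = 0x4A
s_5 = Round(s_4, k_4) = 0x5D

0x5D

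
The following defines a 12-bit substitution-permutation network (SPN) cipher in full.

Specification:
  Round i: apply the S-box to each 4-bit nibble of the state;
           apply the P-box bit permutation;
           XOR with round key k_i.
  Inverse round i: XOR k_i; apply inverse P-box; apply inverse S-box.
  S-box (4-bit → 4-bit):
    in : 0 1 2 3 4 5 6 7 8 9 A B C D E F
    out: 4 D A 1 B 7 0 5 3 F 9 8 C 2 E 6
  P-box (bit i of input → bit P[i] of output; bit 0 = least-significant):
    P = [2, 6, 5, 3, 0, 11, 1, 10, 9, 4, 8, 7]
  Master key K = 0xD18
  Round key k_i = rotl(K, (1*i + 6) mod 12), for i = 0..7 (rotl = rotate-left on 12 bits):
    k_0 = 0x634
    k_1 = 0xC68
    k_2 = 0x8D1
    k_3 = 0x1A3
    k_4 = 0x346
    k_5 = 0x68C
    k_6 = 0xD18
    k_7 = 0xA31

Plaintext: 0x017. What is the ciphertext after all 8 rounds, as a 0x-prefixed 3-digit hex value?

0xEEF

s_0 = plaintext = 0x017
s_1 = Round(s_0, k_0) = 0x313
s_2 = Round(s_1, k_1) = 0xA6F
s_3 = Round(s_2, k_2) = 0xA31
s_4 = Round(s_3, k_3) = 0x30E
s_5 = Round(s_4, k_4) = 0x12C
s_6 = Round(s_5, k_5) = 0x924
s_7 = Round(s_6, k_6) = 0x2C4
s_8 = Round(s_7, k_7) = 0xEEF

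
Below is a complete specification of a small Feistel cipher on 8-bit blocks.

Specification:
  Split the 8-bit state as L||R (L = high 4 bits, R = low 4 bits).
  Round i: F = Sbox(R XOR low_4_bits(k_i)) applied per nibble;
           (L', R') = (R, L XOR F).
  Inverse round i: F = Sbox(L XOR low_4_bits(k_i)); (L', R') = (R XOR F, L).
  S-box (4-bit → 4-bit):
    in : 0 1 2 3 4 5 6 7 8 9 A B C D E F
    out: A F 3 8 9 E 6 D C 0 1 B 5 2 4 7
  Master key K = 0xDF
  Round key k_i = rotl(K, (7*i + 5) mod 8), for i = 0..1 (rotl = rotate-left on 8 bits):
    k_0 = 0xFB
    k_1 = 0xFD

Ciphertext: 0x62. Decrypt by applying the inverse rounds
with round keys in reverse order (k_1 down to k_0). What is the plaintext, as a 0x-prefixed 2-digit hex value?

s_0 = ciphertext = 0x62
s_1 = InvRound(s_0, k_1) = 0x96
s_2 = InvRound(s_1, k_0) = 0x59

0x59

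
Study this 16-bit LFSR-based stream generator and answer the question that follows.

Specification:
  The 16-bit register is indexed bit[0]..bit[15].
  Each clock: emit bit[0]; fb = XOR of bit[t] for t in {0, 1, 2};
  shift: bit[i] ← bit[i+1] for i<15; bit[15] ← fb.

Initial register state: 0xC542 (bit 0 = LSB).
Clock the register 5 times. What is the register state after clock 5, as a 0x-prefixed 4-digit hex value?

reg_0 = 0xC542
clock 1: out=0, reg = 0xE2A1
clock 2: out=1, reg = 0xF150
clock 3: out=0, reg = 0x78A8
clock 4: out=0, reg = 0x3C54
clock 5: out=0, reg = 0x9E2A

0x9E2A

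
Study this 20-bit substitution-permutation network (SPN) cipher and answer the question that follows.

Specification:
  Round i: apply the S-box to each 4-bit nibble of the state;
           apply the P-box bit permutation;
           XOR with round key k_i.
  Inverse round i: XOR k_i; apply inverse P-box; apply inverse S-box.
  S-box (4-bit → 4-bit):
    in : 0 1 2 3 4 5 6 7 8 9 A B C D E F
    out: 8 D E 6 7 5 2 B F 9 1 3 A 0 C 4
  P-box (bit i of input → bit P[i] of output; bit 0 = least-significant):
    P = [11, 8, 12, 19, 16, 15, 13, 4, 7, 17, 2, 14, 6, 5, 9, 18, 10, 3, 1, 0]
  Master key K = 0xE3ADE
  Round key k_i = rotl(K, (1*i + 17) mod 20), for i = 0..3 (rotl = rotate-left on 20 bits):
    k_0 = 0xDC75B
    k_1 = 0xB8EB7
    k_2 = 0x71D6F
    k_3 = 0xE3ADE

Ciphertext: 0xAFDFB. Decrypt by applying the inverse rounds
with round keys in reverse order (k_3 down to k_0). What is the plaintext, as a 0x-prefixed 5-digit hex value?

0x900A2

s_0 = ciphertext = 0xAFDFB
s_1 = InvRound(s_0, k_3) = 0x92E66
s_2 = InvRound(s_1, k_2) = 0xCE6F2
s_3 = InvRound(s_2, k_1) = 0x0925A
s_4 = InvRound(s_3, k_0) = 0x900A2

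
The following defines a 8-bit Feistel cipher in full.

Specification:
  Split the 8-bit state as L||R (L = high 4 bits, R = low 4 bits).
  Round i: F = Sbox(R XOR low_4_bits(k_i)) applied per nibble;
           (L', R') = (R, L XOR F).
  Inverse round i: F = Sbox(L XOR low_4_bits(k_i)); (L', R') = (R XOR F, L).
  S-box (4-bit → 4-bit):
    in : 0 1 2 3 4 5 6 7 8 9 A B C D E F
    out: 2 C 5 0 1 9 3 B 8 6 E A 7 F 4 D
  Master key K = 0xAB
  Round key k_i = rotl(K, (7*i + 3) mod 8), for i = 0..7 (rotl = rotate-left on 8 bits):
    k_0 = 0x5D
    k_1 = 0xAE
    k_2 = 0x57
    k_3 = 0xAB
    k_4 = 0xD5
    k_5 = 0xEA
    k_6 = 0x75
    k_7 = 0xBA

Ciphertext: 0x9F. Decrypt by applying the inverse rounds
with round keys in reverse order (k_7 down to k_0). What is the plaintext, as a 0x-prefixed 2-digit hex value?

s_0 = ciphertext = 0x9F
s_1 = InvRound(s_0, k_7) = 0xF9
s_2 = InvRound(s_1, k_6) = 0x7F
s_3 = InvRound(s_2, k_5) = 0x07
s_4 = InvRound(s_3, k_4) = 0xE0
s_5 = InvRound(s_4, k_3) = 0x9E
s_6 = InvRound(s_5, k_2) = 0xA9
s_7 = InvRound(s_6, k_1) = 0x8A
s_8 = InvRound(s_7, k_0) = 0x38

0x38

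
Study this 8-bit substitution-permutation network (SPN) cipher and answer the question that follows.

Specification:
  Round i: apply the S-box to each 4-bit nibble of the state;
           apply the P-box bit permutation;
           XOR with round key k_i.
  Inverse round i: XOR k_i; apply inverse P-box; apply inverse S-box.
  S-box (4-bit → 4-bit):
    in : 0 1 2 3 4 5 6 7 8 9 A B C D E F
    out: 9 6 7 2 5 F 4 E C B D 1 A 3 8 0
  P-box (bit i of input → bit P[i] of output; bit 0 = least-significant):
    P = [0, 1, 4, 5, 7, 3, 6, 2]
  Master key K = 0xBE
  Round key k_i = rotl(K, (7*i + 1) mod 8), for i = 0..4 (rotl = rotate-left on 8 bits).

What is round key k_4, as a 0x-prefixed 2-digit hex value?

0xD7

K = 0xBE
k_0 = rotl(K, (7*0+1) mod 8) = rotl(K, 1) = 0x7D
k_1 = rotl(K, (7*1+1) mod 8) = rotl(K, 0) = 0xBE
k_2 = rotl(K, (7*2+1) mod 8) = rotl(K, 7) = 0x5F
k_3 = rotl(K, (7*3+1) mod 8) = rotl(K, 6) = 0xAF
k_4 = rotl(K, (7*4+1) mod 8) = rotl(K, 5) = 0xD7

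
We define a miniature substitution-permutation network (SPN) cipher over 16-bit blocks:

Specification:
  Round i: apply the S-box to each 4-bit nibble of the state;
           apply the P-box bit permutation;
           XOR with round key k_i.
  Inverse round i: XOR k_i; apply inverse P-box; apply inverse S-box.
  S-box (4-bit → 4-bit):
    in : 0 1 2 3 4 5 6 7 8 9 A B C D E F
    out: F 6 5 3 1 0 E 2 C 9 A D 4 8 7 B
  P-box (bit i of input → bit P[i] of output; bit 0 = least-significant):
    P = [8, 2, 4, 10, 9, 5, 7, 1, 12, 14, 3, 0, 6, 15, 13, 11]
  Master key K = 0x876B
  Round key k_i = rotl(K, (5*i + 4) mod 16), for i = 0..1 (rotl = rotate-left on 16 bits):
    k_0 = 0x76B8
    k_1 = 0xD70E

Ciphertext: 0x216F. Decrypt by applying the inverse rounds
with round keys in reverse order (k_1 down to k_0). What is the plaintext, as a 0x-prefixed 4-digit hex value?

0xA9C3

s_0 = ciphertext = 0x216F
s_1 = InvRound(s_0, k_1) = 0xEF3D
s_2 = InvRound(s_1, k_0) = 0xA9C3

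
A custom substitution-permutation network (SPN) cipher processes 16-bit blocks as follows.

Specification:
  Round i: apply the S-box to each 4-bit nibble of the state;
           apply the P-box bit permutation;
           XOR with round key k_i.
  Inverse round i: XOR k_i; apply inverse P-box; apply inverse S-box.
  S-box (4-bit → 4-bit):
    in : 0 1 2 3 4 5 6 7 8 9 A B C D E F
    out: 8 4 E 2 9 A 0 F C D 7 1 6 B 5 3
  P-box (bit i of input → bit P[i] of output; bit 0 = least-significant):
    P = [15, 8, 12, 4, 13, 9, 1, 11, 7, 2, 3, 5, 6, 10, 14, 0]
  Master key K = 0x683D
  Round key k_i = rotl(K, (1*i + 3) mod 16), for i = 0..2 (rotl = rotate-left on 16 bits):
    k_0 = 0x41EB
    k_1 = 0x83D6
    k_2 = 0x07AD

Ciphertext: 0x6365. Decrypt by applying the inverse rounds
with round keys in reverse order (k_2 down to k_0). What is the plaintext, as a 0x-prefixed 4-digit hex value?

s_0 = ciphertext = 0x6365
s_1 = InvRound(s_0, k_2) = 0xAEB6
s_2 = InvRound(s_1, k_1) = 0xF043
s_3 = InvRound(s_2, k_0) = 0x69BA

0x69BA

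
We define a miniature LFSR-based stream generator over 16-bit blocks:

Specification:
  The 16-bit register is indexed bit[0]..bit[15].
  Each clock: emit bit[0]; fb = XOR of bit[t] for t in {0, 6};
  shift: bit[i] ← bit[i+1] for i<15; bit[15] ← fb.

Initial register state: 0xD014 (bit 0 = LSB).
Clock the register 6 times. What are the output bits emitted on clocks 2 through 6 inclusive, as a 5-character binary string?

reg_0 = 0xD014
clock 1: out=0, reg = 0x680A
clock 2: out=0, reg = 0x3405
clock 3: out=1, reg = 0x9A02
clock 4: out=0, reg = 0x4D01
clock 5: out=1, reg = 0xA680
clock 6: out=0, reg = 0x5340

01010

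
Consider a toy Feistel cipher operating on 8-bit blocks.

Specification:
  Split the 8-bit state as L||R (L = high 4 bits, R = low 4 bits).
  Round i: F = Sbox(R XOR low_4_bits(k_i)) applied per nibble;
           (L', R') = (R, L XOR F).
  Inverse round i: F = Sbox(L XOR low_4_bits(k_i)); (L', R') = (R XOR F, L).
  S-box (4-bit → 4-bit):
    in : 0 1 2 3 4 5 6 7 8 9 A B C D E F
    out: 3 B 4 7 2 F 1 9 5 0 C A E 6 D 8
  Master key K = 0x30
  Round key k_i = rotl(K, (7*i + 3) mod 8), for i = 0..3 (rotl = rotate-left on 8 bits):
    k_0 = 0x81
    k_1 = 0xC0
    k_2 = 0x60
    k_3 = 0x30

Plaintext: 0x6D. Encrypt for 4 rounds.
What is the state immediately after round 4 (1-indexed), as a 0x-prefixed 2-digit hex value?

s_0 = plaintext = 0x6D
s_1 = Round(s_0, k_0) = 0xD8
s_2 = Round(s_1, k_1) = 0x88
s_3 = Round(s_2, k_2) = 0x8D
s_4 = Round(s_3, k_3) = 0xDE

0xDE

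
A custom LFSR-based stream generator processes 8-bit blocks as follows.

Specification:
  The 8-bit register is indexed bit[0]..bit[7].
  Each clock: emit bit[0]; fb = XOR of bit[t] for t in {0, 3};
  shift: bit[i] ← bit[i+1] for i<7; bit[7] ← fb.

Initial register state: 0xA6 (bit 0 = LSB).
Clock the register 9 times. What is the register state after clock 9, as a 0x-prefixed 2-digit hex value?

reg_0 = 0xA6
clock 1: out=0, reg = 0x53
clock 2: out=1, reg = 0xA9
clock 3: out=1, reg = 0x54
clock 4: out=0, reg = 0x2A
clock 5: out=0, reg = 0x95
clock 6: out=1, reg = 0xCA
clock 7: out=0, reg = 0xE5
clock 8: out=1, reg = 0xF2
clock 9: out=0, reg = 0x79

0x79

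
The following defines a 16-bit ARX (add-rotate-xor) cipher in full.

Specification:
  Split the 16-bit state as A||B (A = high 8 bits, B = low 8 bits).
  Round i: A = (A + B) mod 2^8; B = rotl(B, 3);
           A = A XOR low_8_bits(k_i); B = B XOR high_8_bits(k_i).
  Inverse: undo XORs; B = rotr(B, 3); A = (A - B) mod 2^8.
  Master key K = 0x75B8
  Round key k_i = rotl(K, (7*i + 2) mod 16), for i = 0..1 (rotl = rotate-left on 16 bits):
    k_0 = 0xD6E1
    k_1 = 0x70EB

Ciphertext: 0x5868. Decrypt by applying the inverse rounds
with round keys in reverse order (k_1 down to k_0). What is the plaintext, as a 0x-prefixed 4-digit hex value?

0x97BA

s_0 = ciphertext = 0x5868
s_1 = InvRound(s_0, k_1) = 0xB003
s_2 = InvRound(s_1, k_0) = 0x97BA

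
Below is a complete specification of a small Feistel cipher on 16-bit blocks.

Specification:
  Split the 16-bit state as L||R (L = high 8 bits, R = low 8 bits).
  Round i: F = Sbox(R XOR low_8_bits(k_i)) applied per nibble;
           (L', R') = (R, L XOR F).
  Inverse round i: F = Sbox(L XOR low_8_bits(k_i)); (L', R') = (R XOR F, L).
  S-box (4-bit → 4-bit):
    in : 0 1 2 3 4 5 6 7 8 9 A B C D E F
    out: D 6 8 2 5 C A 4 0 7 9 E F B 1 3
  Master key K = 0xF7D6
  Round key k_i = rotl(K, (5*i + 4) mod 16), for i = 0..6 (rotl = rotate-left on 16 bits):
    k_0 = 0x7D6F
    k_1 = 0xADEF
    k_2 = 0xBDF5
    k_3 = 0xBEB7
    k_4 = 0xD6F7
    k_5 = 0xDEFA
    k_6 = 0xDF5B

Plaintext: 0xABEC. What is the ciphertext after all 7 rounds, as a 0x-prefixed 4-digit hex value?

s_0 = plaintext = 0xABEC
s_1 = Round(s_0, k_0) = 0xECA9
s_2 = Round(s_1, k_1) = 0xA9B6
s_3 = Round(s_2, k_2) = 0xB6FB
s_4 = Round(s_3, k_3) = 0xFBE9
s_5 = Round(s_4, k_4) = 0xE99A
s_6 = Round(s_5, k_5) = 0x9A44
s_7 = Round(s_6, k_6) = 0x44F9

0x44F9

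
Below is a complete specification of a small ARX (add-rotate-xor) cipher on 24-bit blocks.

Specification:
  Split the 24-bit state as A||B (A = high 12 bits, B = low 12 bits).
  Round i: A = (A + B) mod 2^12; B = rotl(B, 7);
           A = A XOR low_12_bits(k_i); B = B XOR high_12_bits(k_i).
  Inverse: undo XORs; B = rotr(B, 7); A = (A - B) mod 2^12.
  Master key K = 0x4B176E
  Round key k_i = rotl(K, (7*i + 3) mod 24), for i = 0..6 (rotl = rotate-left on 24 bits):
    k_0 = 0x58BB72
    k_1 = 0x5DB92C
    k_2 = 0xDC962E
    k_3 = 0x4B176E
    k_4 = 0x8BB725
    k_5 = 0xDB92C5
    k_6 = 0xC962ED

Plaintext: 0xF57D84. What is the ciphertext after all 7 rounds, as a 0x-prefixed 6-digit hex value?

s_0 = plaintext = 0xF57D84
s_1 = Round(s_0, k_0) = 0x7A97E7
s_2 = Round(s_1, k_1) = 0x6BC664
s_3 = Round(s_2, k_2) = 0xB0EFFA
s_4 = Round(s_3, k_3) = 0xC669CE
s_5 = Round(s_4, k_4) = 0x111FF5
s_6 = Round(s_5, k_5) = 0x3C3746
s_7 = Round(s_6, k_6) = 0x9E4FAC

0x9E4FAC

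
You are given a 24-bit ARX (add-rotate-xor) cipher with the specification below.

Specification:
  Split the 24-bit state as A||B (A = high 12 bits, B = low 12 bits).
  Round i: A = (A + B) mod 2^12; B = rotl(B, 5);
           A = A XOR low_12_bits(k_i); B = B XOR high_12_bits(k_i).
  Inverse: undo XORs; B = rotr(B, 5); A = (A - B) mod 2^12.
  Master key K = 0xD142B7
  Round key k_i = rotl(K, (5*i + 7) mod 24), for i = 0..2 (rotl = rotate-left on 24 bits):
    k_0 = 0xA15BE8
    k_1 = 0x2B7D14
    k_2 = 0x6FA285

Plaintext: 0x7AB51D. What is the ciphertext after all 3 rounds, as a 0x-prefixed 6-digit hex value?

s_0 = plaintext = 0x7AB51D
s_1 = Round(s_0, k_0) = 0x7209BF
s_2 = Round(s_1, k_1) = 0xDCB544
s_3 = Round(s_2, k_2) = 0x18AE70

0x18AE70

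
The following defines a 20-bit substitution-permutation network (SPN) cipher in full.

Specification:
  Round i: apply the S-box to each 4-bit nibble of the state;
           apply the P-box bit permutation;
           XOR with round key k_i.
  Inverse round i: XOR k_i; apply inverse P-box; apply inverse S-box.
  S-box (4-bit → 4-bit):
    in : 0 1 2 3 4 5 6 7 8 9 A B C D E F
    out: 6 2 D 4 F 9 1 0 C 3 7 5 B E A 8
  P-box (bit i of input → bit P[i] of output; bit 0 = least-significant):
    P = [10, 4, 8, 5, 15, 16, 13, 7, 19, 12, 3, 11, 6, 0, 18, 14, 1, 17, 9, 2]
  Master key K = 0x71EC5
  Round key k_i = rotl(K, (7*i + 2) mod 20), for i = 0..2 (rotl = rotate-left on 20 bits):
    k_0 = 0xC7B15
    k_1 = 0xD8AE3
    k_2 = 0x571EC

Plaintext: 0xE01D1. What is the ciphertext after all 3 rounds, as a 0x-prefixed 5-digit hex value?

0xF00CD

s_0 = plaintext = 0xE01D1
s_1 = Round(s_0, k_0) = 0xB4B80
s_2 = Round(s_1, k_1) = 0x1E938
s_3 = Round(s_2, k_2) = 0xF00CD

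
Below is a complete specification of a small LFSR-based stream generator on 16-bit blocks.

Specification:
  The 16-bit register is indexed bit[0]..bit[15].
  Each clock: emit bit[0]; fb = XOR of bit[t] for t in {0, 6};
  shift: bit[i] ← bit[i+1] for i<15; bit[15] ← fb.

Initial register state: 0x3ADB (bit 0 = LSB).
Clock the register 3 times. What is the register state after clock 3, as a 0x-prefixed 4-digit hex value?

0x075B

reg_0 = 0x3ADB
clock 1: out=1, reg = 0x1D6D
clock 2: out=1, reg = 0x0EB6
clock 3: out=0, reg = 0x075B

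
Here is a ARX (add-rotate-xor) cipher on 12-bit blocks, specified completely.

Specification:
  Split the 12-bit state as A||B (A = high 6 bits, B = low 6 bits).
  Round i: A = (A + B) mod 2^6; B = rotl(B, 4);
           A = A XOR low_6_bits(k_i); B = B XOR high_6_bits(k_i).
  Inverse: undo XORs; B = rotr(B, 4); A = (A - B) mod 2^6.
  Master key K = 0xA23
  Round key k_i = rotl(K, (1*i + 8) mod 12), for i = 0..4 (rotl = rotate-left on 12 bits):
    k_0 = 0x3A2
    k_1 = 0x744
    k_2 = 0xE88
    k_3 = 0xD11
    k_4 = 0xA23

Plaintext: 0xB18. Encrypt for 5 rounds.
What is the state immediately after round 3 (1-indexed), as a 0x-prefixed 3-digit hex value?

0x04D

s_0 = plaintext = 0xB18
s_1 = Round(s_0, k_0) = 0x988
s_2 = Round(s_1, k_1) = 0xA9F
s_3 = Round(s_2, k_2) = 0x04D
s_4 = Round(s_3, k_3) = 0x7E7
s_5 = Round(s_4, k_4) = 0x951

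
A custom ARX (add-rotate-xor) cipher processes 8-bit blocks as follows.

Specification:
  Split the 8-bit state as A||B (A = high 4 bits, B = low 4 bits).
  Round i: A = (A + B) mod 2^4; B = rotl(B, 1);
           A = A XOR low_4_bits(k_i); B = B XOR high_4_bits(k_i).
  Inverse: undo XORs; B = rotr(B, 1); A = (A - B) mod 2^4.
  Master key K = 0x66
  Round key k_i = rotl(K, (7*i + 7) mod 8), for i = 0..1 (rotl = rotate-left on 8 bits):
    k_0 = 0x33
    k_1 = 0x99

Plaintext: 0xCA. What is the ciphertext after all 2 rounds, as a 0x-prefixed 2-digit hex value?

s_0 = plaintext = 0xCA
s_1 = Round(s_0, k_0) = 0x56
s_2 = Round(s_1, k_1) = 0x25

0x25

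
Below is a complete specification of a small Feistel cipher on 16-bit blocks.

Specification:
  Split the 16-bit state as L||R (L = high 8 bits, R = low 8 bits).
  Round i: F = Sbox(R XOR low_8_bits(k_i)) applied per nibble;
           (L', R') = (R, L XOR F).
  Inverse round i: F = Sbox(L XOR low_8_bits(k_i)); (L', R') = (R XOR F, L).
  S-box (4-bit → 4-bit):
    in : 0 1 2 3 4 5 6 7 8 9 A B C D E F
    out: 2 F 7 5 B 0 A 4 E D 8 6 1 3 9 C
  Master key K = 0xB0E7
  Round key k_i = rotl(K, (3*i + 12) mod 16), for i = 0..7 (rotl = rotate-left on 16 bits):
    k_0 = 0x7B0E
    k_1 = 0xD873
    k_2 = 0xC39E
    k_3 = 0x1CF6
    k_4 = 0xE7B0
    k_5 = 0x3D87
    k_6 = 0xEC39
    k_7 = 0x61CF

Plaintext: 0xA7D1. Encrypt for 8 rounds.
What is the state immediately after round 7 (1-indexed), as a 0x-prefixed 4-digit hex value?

0xDBFD

s_0 = plaintext = 0xA7D1
s_1 = Round(s_0, k_0) = 0xD19B
s_2 = Round(s_1, k_1) = 0x9B4F
s_3 = Round(s_2, k_2) = 0x4FA4
s_4 = Round(s_3, k_3) = 0xA448
s_5 = Round(s_4, k_4) = 0x486A
s_6 = Round(s_5, k_5) = 0x6ADB
s_7 = Round(s_6, k_6) = 0xDBFD
s_8 = Round(s_7, k_7) = 0xFD8C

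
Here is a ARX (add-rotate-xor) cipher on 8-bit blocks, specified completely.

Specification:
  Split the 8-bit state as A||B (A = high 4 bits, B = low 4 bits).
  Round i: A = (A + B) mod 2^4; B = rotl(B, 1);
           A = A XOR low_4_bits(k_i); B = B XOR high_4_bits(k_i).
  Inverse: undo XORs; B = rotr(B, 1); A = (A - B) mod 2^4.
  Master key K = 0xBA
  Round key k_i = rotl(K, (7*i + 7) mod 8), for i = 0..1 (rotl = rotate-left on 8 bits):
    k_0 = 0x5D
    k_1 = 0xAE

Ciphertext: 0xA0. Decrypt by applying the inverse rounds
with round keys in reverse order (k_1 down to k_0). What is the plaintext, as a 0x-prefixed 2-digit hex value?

s_0 = ciphertext = 0xA0
s_1 = InvRound(s_0, k_1) = 0xF5
s_2 = InvRound(s_1, k_0) = 0x20

0x20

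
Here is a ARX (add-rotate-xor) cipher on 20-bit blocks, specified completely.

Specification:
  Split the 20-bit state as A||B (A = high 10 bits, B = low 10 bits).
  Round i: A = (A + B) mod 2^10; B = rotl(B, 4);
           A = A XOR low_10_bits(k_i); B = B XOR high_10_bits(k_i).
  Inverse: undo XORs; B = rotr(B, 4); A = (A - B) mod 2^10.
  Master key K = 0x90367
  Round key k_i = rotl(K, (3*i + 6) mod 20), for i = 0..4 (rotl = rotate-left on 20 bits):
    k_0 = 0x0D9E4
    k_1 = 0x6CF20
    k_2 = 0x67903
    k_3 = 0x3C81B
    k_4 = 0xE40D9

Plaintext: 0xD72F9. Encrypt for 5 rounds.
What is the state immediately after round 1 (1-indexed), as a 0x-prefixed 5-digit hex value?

0xEC7AD

s_0 = plaintext = 0xD72F9
s_1 = Round(s_0, k_0) = 0xEC7AD
s_2 = Round(s_1, k_1) = 0x1FB6D
s_3 = Round(s_2, k_2) = 0xBA343
s_4 = Round(s_3, k_3) = 0x8C0CF
s_5 = Round(s_4, k_4) = 0x89B63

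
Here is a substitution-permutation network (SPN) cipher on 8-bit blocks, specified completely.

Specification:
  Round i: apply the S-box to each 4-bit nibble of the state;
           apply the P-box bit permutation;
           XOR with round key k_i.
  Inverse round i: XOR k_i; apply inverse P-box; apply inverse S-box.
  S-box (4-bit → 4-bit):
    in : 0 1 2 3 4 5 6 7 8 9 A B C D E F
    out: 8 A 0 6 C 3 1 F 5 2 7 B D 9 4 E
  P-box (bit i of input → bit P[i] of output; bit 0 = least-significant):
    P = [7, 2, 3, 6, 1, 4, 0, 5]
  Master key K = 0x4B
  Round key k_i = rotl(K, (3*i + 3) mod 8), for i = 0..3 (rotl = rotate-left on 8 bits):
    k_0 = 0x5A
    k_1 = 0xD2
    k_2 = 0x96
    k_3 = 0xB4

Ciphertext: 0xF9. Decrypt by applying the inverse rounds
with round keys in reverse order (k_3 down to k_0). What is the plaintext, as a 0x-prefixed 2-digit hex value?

0x86

s_0 = ciphertext = 0xF9
s_1 = InvRound(s_0, k_3) = 0xEF
s_2 = InvRound(s_1, k_2) = 0xF4
s_3 = InvRound(s_2, k_1) = 0xD9
s_4 = InvRound(s_3, k_0) = 0x86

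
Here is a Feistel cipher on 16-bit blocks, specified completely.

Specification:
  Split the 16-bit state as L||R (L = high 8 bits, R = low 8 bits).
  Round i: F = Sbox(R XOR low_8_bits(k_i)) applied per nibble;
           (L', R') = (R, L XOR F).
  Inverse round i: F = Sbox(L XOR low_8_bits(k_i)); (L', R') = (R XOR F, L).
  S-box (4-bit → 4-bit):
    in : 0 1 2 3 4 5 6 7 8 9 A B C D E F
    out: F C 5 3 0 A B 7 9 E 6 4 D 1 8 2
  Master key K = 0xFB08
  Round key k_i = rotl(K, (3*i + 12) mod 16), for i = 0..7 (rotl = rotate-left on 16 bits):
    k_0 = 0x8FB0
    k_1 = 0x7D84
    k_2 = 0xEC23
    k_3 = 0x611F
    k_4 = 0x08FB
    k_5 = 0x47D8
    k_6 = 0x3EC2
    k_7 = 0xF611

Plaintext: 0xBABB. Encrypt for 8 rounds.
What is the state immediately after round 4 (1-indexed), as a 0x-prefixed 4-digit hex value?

s_0 = plaintext = 0xBABB
s_1 = Round(s_0, k_0) = 0xBB4E
s_2 = Round(s_1, k_1) = 0x4E6D
s_3 = Round(s_2, k_2) = 0x6D46
s_4 = Round(s_3, k_3) = 0x46C3
s_5 = Round(s_4, k_4) = 0xC37F
s_6 = Round(s_5, k_5) = 0x7FA4
s_7 = Round(s_6, k_6) = 0xA4C4
s_8 = Round(s_7, k_7) = 0xC4BE

0x46C3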